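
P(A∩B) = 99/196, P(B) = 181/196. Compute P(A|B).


P(A|B) = P(A∩B)/P(B) = (99/196)/(181/196) = 99/181

99/181


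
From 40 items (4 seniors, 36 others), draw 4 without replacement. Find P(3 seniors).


P(X=3) = C(4,3)*C(36,1) / C(40,4)
= 4*36 / 91390
= 144/91390 = 72/45695

72/45695


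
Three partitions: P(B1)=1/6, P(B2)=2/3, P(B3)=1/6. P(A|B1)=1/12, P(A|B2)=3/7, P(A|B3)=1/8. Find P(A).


P(A) = P(A|B1)P(B1) + P(A|B2)P(B2) + P(A|B3)P(B3)
= 1/12*1/6 + 3/7*2/3 + 1/8*1/6
= 1/72 + 2/7 + 1/48 = 323/1008

323/1008


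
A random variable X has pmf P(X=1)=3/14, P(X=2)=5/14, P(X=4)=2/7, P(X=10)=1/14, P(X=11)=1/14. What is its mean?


E[X] = sum(x * P(x))
= 1*3/14 + 2*5/14 + 4*2/7 + 10*1/14 + 11*1/14
= 25/7

25/7


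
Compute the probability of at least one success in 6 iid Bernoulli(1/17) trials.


P(at least one) = 1 - P(none)
P(none) = (1 - 1/17)^6 = (16/17)^6 = 16777216/24137569
P(at least one) = 1 - 16777216/24137569 = 7360353/24137569

7360353/24137569


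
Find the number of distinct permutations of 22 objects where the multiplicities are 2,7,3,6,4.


22! = 1124000727777607680000
Denominator: 2!=2 * 7!=5040 * 3!=6 * 6!=720 * 4!=24
Coefficient = 1124000727777607680000 / 1045094400 = 1075501627200

1075501627200


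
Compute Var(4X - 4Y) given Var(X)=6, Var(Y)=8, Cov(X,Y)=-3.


Var(4X - 4Y) = 4^2*Var(X) + (-4)^2*Var(Y) + 2*4*(-4)*Cov(X,Y)
= 16*6 + 16*8 - 32*(-3)
= 96 + 128 + 96 = 320

320


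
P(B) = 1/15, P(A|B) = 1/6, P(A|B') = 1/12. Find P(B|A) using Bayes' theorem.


P(A) = P(A|B)P(B) + P(A|B')P(B') = 1/6*1/15 + 1/12*14/15 = 4/45
P(B|A) = P(A|B)P(B)/P(A) = (1/90)/(4/45) = 1/8

1/8


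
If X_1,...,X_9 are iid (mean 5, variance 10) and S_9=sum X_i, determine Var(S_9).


By independence, Var(S_n) = n*Var(X_1) = 9*10 = 90

90


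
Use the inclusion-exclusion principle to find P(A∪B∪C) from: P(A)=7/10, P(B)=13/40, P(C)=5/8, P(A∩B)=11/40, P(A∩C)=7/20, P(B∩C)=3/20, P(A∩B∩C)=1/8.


P(A∪B∪C) = P(A)+P(B)+P(C) - P(AB)-P(AC)-P(BC) + P(ABC)
= 7/10+13/40+5/8 - 11/40-7/20-3/20 + 1/8
= 1

1


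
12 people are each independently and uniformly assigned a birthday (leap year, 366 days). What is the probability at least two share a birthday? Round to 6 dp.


P(all different) = prod((366-i)/366 for i=0..11) = 0.833396
P(at least one match) = 1 - 0.833396 = 0.166604

0.166604


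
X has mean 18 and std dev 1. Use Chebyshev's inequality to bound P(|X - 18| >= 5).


k = 5/1 = 5
Chebyshev: P(|X-mu| >= k*sigma) <= 1/k^2 = 1/5^2 = 1/25

1/25


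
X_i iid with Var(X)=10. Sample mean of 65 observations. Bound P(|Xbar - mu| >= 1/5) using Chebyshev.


Var(Xbar) = Var(X)/n = 10/65
Chebyshev: P(|Xbar-mu| >= 1/5) <= Var(Xbar)/(1/5)^2 = (2/13)/(1/25) = 50/13
Bound exceeds 1, so trivial bound: 1

1


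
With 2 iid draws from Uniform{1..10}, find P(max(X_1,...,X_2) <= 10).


P(max <= 10) = P(all X_i <= 10) = (P(X_1 <= 10))^2
= (10/10)^2 = 1^2 = 1

1


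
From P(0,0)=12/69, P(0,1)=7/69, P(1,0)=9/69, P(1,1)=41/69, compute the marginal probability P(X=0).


P(X=0) = P(0,0)+P(0,1) = 12/69 + 7/69 = 19/69

19/69


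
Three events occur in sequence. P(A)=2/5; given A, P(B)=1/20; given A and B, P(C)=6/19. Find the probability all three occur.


P(A∩B∩C) = P(A) * P(B|A) * P(C|A∩B)
= 2/5 * 1/20 * 6/19
= 1/50 * 6/19 = 3/475

3/475


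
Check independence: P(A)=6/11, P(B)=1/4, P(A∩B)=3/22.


P(A)*P(B) = 6/11*1/4 = 3/22
P(A∩B) = 3/22, which equals P(A)P(B), so independent

Yes, A and B are independent


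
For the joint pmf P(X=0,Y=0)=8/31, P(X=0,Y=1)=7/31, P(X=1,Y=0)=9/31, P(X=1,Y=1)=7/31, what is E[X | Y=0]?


P(Y=0) = 17/31
E[X|Y=0] = (0*8 + 1*9)/17 = 9/17

9/17


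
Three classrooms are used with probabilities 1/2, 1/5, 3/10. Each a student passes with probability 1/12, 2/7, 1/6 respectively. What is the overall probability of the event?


P(A) = P(A|B1)P(B1) + P(A|B2)P(B2) + P(A|B3)P(B3)
= 1/12*1/2 + 2/7*1/5 + 1/6*3/10
= 1/24 + 2/35 + 1/20 = 25/168

25/168


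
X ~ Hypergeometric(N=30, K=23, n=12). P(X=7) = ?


P(X=7) = C(23,7)*C(7,5) / C(30,12)
= 245157*21 / 86493225
= 5148297/86493225 = 561/9425

561/9425


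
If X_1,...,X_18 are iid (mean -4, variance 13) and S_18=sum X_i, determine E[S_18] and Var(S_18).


E[S_n] = n*mu = 18*-4 = -72
Var(S_n) = n*sigma^2 = 18*13 = 234

E[S_18]=-72, Var(S_18)=234


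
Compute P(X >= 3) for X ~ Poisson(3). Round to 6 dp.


P(X>=3) = 1 - P(X<=2) = 1 - (e^(-3)*3^0/0! + e^(-3)*3^1/1! + e^(-3)*3^2/2!)
≈ 1 - (0.0497870684 + 0.1493612051 + 0.2240418077)
= 1 - 0.4231900812 = 0.5768099188
≈ 0.576810

0.576810


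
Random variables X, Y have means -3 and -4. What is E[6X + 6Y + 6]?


E[6X + 6Y + 6] = 6*E[X] + 6*E[Y] + 6
= (6)*(-3) + (6)*(-4) + (6)
= -18 - 24 + 6 = -36

-36


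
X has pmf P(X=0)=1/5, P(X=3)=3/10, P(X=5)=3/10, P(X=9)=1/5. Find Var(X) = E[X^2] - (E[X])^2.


E[X] = 21/5, E[X^2] = 132/5
Var(X) = E[X^2] - (E[X])^2 = 132/5 - (21/5)^2 = 219/25

219/25


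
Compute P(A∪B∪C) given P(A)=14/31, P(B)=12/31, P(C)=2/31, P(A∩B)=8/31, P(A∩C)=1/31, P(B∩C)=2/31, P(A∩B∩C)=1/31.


P(A∪B∪C) = P(A)+P(B)+P(C) - P(AB)-P(AC)-P(BC) + P(ABC)
= 14/31+12/31+2/31 - 8/31-1/31-2/31 + 1/31
= 18/31

18/31


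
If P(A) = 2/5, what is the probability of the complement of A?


P(A') = 1 - P(A) = 1 - 2/5 = 3/5

3/5


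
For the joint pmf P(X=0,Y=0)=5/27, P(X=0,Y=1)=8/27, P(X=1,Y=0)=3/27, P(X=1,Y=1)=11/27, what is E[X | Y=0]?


P(Y=0) = 8/27
E[X|Y=0] = (0*5 + 1*3)/8 = 3/8

3/8


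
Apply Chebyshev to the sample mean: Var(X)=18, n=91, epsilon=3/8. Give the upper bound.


Var(Xbar) = Var(X)/n = 18/91
Chebyshev: P(|Xbar-mu| >= 3/8) <= Var(Xbar)/(3/8)^2 = (18/91)/(9/64) = 128/91
Bound exceeds 1, so trivial bound: 1

1


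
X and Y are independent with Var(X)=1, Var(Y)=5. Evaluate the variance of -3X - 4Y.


Independence => Cov(X,Y)=0
Var(-3X - 4Y) = (-3)^2*Var(X) + (-4)^2*Var(Y)
= 9*1 + 16*5 = 89

89


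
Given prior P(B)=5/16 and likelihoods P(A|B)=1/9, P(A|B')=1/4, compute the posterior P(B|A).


P(A) = P(A|B)P(B) + P(A|B')P(B') = 1/9*5/16 + 1/4*11/16 = 119/576
P(B|A) = P(A|B)P(B)/P(A) = (5/144)/(119/576) = 20/119

20/119


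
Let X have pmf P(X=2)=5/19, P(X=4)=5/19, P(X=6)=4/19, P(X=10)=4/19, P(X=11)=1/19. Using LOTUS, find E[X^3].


E[X^3] = sum(g(x)*P(x))
= 8*5/19 + 64*5/19 + 216*4/19 + 1000*4/19 + 1331*1/19
= 345

345


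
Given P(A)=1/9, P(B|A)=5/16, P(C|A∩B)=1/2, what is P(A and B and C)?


P(A∩B∩C) = P(A) * P(B|A) * P(C|A∩B)
= 1/9 * 5/16 * 1/2
= 5/144 * 1/2 = 5/288

5/288


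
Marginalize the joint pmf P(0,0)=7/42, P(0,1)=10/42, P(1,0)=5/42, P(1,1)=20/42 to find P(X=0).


P(X=0) = P(0,0)+P(0,1) = 7/42 + 10/42 = 17/42

17/42


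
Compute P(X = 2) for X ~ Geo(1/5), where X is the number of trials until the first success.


P(X=2) = (1-p)^1 * p = (4/5)^1 * 1/5
= 4/5 * 1/5 = 4/25

4/25


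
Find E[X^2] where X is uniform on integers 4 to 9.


E[X^2] = (1/6) * sum(x^2 for x=4..9)
= 271/6

271/6


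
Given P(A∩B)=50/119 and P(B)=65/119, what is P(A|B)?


P(A|B) = P(A∩B)/P(B) = (50/119)/(65/119) = 50/65 = 10/13

10/13


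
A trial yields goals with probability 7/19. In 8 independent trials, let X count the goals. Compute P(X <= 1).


P(X<=1) = P(X=0) + P(X=1)
= 429981696/16983563041 + 2006581248/16983563041
= 2436562944/16983563041

2436562944/16983563041


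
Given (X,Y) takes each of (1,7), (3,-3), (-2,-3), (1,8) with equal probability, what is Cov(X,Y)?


E[X]=3/4, E[Y]=9/4, E[XY]=3
Cov(X,Y) = E[XY] - E[X]E[Y] = 3 - 3/4*9/4 = 21/16

21/16


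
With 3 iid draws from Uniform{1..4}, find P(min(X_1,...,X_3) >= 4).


P(min >= 4) = P(all X_i >= 4) = (P(X_1 >= 4))^3
= (1/4)^3 = 1/64

1/64


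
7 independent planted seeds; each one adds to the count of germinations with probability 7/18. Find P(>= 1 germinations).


P(at least one) = 1 - P(none)
P(none) = (1 - 7/18)^7 = (11/18)^7 = 19487171/612220032
P(at least one) = 1 - 19487171/612220032 = 592732861/612220032

592732861/612220032


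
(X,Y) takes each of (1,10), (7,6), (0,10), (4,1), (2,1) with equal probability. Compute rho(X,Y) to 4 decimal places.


Cov(X,Y) = -4.0800, Var(X) = 6.1600, Var(Y) = 16.2400
rho = Cov/(sqrt(VarX)*sqrt(VarY)) = -0.4079

-0.4079


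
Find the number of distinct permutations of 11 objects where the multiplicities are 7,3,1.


11! = 39916800
Denominator: 7!=5040 * 3!=6 * 1!=1
Coefficient = 39916800 / 30240 = 1320

1320


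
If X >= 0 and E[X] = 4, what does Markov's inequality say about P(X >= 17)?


Markov: P(X >= a) <= E[X]/a
P(X >= 17) <= 4/17

4/17


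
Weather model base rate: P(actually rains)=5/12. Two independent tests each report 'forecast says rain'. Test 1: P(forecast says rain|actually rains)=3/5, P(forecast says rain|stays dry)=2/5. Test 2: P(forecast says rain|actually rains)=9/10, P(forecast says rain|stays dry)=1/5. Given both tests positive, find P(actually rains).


After test 1: P(+) = 3/5*5/12 + 2/5*7/12 = 29/60
P(B|+) = (1/4)/(29/60) = 15/29
After test 2 (use post1 as new prior): P(+) = 9/10*15/29 + 1/5*14/29 = 163/290
P(B|+,+) = (27/58)/(163/290) = 135/163

135/163


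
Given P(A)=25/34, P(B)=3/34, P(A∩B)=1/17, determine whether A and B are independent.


P(A)*P(B) = 25/34*3/34 = 75/1156
P(A∩B) = 1/17 != 75/1156, so not independent

No, A and B are not independent


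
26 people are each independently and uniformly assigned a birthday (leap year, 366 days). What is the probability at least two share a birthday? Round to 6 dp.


P(all different) = prod((366-i)/366 for i=0..25) = 0.402786
P(at least one match) = 1 - 0.402786 = 0.597214

0.597214


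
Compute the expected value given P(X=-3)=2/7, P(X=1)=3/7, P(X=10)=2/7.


E[X] = sum(x * P(x))
= -3*2/7 + 1*3/7 + 10*2/7
= 17/7

17/7


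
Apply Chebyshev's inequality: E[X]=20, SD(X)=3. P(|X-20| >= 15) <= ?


k = 15/3 = 5
Chebyshev: P(|X-mu| >= k*sigma) <= 1/k^2 = 1/5^2 = 1/25

1/25


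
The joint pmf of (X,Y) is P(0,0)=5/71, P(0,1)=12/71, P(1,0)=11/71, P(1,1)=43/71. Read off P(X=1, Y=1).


Read from table: P(X=1, Y=1) = 43/71

43/71


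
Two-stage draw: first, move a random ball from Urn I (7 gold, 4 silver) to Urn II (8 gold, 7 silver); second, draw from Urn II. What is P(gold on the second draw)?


P(transfer gold) = 7/11; P(transfer silver) = 4/11
If gold transferred: Urn II has 9 gold of 16, so P(gold|gold moved) = 9/16
If silver transferred: Urn II has 8 gold of 16, so P(gold|silver moved) = 1/2
By total probability: P(gold) = 7/11*9/16 + 4/11*1/2 = 95/176

95/176


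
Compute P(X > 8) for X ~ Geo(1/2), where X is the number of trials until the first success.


P(X > 8) = P(first 8 trials all fail) = (1-p)^8 = (1/2)^8 = 1/256

1/256


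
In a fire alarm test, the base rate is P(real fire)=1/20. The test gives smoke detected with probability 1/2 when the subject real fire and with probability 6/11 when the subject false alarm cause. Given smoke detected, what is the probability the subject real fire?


P(A) = P(A|B)P(B) + P(A|B')P(B') = 1/2*1/20 + 6/11*19/20 = 239/440
P(B|A) = P(A|B)P(B)/P(A) = (1/40)/(239/440) = 11/239

11/239


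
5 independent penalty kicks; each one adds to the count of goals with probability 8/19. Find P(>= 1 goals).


P(at least one) = 1 - P(none)
P(none) = (1 - 8/19)^5 = (11/19)^5 = 161051/2476099
P(at least one) = 1 - 161051/2476099 = 2315048/2476099

2315048/2476099


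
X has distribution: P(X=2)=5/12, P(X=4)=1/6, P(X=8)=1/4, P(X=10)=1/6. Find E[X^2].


E[X^2] = sum(g(x)*P(x))
= 4*5/12 + 16*1/6 + 64*1/4 + 100*1/6
= 37

37


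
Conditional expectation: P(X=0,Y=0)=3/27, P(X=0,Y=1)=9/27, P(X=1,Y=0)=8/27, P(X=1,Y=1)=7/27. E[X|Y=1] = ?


P(Y=1) = 16/27
E[X|Y=1] = (0*9 + 1*7)/16 = 7/16

7/16


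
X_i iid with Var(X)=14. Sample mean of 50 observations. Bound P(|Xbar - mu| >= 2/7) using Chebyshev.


Var(Xbar) = Var(X)/n = 14/50
Chebyshev: P(|Xbar-mu| >= 2/7) <= Var(Xbar)/(2/7)^2 = (7/25)/(4/49) = 343/100
Bound exceeds 1, so trivial bound: 1

1


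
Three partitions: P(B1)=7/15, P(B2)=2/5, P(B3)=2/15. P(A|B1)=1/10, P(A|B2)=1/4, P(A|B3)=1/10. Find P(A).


P(A) = P(A|B1)P(B1) + P(A|B2)P(B2) + P(A|B3)P(B3)
= 1/10*7/15 + 1/4*2/5 + 1/10*2/15
= 7/150 + 1/10 + 1/75 = 4/25

4/25


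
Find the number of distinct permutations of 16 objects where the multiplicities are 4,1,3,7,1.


16! = 20922789888000
Denominator: 4!=24 * 1!=1 * 3!=6 * 7!=5040 * 1!=1
Coefficient = 20922789888000 / 725760 = 28828800

28828800


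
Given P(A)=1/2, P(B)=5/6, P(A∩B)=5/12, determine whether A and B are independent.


P(A)*P(B) = 1/2*5/6 = 5/12
P(A∩B) = 5/12, which equals P(A)P(B), so independent

Yes, A and B are independent


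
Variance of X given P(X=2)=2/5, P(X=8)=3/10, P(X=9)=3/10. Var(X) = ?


E[X] = 59/10, E[X^2] = 451/10
Var(X) = E[X^2] - (E[X])^2 = 451/10 - (59/10)^2 = 1029/100

1029/100


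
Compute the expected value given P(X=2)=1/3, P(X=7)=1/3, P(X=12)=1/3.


E[X] = sum(x * P(x))
= 2*1/3 + 7*1/3 + 12*1/3
= 7

7


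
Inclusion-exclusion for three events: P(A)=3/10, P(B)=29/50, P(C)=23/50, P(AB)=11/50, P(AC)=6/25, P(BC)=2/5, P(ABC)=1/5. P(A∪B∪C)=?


P(A∪B∪C) = P(A)+P(B)+P(C) - P(AB)-P(AC)-P(BC) + P(ABC)
= 3/10+29/50+23/50 - 11/50-6/25-2/5 + 1/5
= 17/25

17/25


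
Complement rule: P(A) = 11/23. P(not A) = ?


P(A') = 1 - P(A) = 1 - 11/23 = 12/23

12/23


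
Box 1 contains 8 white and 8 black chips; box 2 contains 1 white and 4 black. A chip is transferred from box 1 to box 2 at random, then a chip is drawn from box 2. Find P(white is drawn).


P(transfer white) = 8/16 = 1/2; P(transfer black) = 1/2
If white transferred: Urn II has 2 white of 6, so P(white|white moved) = 1/3
If black transferred: Urn II has 1 white of 6, so P(white|black moved) = 1/6
By total probability: P(white) = 1/2*1/3 + 1/2*1/6 = 1/4

1/4


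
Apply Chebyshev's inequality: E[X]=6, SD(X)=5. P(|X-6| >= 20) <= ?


k = 20/5 = 4
Chebyshev: P(|X-mu| >= k*sigma) <= 1/k^2 = 1/4^2 = 1/16

1/16


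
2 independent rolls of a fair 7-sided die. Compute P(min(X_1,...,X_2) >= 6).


P(min >= 6) = P(all X_i >= 6) = (P(X_1 >= 6))^2
= (2/7)^2 = 4/49

4/49


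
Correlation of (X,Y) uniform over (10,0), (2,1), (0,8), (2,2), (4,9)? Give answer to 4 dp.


Cov(X,Y) = -6.0000, Var(X) = 11.8400, Var(Y) = 14.0000
rho = Cov/(sqrt(VarX)*sqrt(VarY)) = -0.4660

-0.4660


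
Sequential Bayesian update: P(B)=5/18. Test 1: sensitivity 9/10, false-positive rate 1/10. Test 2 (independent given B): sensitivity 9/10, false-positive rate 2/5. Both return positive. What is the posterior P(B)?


After test 1: P(+) = 9/10*5/18 + 1/10*13/18 = 29/90
P(B|+) = (1/4)/(29/90) = 45/58
After test 2 (use post1 as new prior): P(+) = 9/10*45/58 + 2/5*13/58 = 457/580
P(B|+,+) = (81/116)/(457/580) = 405/457

405/457


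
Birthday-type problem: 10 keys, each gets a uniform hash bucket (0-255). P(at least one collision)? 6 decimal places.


P(all different) = prod((256-i)/256 for i=0..9) = 0.836945
P(at least one match) = 1 - 0.836945 = 0.163055

0.163055


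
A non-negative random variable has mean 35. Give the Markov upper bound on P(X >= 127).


Markov: P(X >= a) <= E[X]/a
P(X >= 127) <= 35/127

35/127


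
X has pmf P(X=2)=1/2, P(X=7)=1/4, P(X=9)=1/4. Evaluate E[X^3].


E[X^3] = sum(x^3 * P(x))
= 8*1/2 + 343*1/4 + 729*1/4
= 272

272


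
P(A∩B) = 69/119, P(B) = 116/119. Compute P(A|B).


P(A|B) = P(A∩B)/P(B) = (69/119)/(116/119) = 69/116

69/116


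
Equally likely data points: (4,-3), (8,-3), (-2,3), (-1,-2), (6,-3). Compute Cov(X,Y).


E[X]=3, E[Y]=-8/5, E[XY]=-58/5
Cov(X,Y) = E[XY] - E[X]E[Y] = -58/5 - 3*-8/5 = -34/5

-34/5


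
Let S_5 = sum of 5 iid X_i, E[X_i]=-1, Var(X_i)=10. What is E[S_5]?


E[S_n] = n*E[X_1] = 5*-1 = -5

-5


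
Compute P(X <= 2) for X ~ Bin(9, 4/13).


P(X<=2) = P(X=0) + P(X=1) + P(X=2)
= 387420489/10604499373 + 1549681956/10604499373 + 2754990144/10604499373
= 4692092589/10604499373

4692092589/10604499373


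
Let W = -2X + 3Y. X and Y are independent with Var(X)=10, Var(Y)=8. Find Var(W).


Independence => Cov(X,Y)=0
Var(-2X + 3Y) = (-2)^2*Var(X) + 3^2*Var(Y)
= 4*10 + 9*8 = 112

112


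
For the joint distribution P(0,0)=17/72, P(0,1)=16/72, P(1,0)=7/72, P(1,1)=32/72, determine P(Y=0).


P(Y=0) = P(0,0)+P(1,0) = 17/72 + 7/72 = 24/72 = 1/3

1/3


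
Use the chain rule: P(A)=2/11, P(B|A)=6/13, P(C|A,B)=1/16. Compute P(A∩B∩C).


P(A∩B∩C) = P(A) * P(B|A) * P(C|A∩B)
= 2/11 * 6/13 * 1/16
= 12/143 * 1/16 = 3/572

3/572


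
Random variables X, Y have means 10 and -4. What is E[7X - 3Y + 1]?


E[7X - 3Y + 1] = 7*E[X] - 3*E[Y] + 1
= (7)*(10) + (-3)*(-4) + (1)
= 70 + 12 + 1 = 83

83


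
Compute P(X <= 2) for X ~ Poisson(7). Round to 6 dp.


P(X<=2) = e^(-7)*7^0/0! + e^(-7)*7^1/1! + e^(-7)*7^2/2!
≈ 0.0009118820 + 0.0063831738 + 0.0223411082
= 0.0296361640
≈ 0.029636

0.029636


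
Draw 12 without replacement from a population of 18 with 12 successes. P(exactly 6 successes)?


P(X=6) = C(12,6)*C(6,6) / C(18,12)
= 924*1 / 18564
= 924/18564 = 11/221

11/221


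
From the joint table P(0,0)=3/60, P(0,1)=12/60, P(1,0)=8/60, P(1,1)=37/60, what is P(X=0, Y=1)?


Read from table: P(X=0, Y=1) = 12/60 = 1/5

1/5


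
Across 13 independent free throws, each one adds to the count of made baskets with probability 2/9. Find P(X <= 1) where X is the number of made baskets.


P(X<=1) = P(X=0) + P(X=1)
= 96889010407/2541865828329 + 359873467226/2541865828329
= 152254159211/847288609443

152254159211/847288609443


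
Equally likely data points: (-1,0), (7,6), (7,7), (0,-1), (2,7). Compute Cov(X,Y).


E[X]=3, E[Y]=19/5, E[XY]=21
Cov(X,Y) = E[XY] - E[X]E[Y] = 21 - 3*19/5 = 48/5

48/5


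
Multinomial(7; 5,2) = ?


7! = 5040
Denominator: 5!=120 * 2!=2
Coefficient = 5040 / 240 = 21

21


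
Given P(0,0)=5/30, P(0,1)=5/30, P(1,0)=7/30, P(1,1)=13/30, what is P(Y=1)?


P(Y=1) = P(0,1)+P(1,1) = 5/30 + 13/30 = 18/30 = 3/5

3/5


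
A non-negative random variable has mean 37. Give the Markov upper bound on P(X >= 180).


Markov: P(X >= a) <= E[X]/a
P(X >= 180) <= 37/180

37/180


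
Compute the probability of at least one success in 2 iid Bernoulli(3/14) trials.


P(at least one) = 1 - P(none)
P(none) = (1 - 3/14)^2 = (11/14)^2 = 121/196
P(at least one) = 1 - 121/196 = 75/196

75/196


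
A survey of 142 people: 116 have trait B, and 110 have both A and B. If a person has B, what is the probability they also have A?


P(A|B) = P(A∩B)/P(B) = (110/142)/(116/142) = 110/116 = 55/58

55/58


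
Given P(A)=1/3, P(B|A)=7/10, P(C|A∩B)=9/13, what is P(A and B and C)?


P(A∩B∩C) = P(A) * P(B|A) * P(C|A∩B)
= 1/3 * 7/10 * 9/13
= 7/30 * 9/13 = 21/130

21/130


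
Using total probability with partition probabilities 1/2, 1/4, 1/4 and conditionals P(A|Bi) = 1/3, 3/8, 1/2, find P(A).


P(A) = P(A|B1)P(B1) + P(A|B2)P(B2) + P(A|B3)P(B3)
= 1/3*1/2 + 3/8*1/4 + 1/2*1/4
= 1/6 + 3/32 + 1/8 = 37/96

37/96


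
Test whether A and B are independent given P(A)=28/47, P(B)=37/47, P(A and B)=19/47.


P(A)*P(B) = 28/47*37/47 = 1036/2209
P(A∩B) = 19/47 != 1036/2209, so not independent

No, A and B are not independent


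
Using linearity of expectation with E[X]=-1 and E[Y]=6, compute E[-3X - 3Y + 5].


E[-3X - 3Y + 5] = -3*E[X] - 3*E[Y] + 5
= (-3)*(-1) + (-3)*(6) + (5)
= 3 - 18 + 5 = -10

-10


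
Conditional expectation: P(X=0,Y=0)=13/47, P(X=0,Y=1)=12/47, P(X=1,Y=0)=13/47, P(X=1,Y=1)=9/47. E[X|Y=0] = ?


P(Y=0) = 26/47
E[X|Y=0] = (0*13 + 1*13)/26 = 13/26 = 1/2

1/2


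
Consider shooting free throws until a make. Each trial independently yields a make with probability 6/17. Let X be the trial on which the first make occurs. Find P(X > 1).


P(X > 1) = P(first 1 trials all fail) = (1-p)^1 = (11/17)^1 = 11/17

11/17


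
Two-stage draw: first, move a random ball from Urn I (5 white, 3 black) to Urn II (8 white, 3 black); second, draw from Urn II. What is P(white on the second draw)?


P(transfer white) = 5/8; P(transfer black) = 3/8
If white transferred: Urn II has 9 white of 12, so P(white|white moved) = 3/4
If black transferred: Urn II has 8 white of 12, so P(white|black moved) = 2/3
By total probability: P(white) = 5/8*3/4 + 3/8*2/3 = 23/32

23/32


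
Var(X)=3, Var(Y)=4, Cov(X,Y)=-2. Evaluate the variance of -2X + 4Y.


Var(-2X + 4Y) = (-2)^2*Var(X) + 4^2*Var(Y) + 2*(-2)*4*Cov(X,Y)
= 4*3 + 16*4 - 16*(-2)
= 12 + 64 + 32 = 108

108


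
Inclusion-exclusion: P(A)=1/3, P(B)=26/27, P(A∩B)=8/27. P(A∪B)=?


P(A∪B) = P(A) + P(B) - P(A∩B)
= 1/3 + 26/27 - 8/27 = 1

1


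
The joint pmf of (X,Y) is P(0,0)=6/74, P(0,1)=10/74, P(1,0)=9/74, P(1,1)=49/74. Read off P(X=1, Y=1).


Read from table: P(X=1, Y=1) = 49/74

49/74


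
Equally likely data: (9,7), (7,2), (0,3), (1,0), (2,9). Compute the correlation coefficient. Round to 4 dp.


Cov(X,Y) = 3.0400, Var(X) = 12.5600, Var(Y) = 10.9600
rho = Cov/(sqrt(VarX)*sqrt(VarY)) = 0.2591

0.2591


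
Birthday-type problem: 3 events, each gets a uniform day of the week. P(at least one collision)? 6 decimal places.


P(all different) = prod((7-i)/7 for i=0..2) = 0.612245
P(at least one match) = 1 - 0.612245 = 0.387755

0.387755


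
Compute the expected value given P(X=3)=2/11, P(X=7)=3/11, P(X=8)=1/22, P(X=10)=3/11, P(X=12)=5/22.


E[X] = sum(x * P(x))
= 3*2/11 + 7*3/11 + 8*1/22 + 10*3/11 + 12*5/22
= 91/11

91/11


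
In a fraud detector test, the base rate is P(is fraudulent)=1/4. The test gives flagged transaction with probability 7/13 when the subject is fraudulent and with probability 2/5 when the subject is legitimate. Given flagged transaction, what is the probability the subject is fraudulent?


P(A) = P(A|B)P(B) + P(A|B')P(B') = 7/13*1/4 + 2/5*3/4 = 113/260
P(B|A) = P(A|B)P(B)/P(A) = (7/52)/(113/260) = 35/113

35/113


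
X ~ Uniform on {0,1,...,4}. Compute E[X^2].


E[X^2] = (1/5) * sum(x^2 for x=0..4)
= 30/5 = 6

6


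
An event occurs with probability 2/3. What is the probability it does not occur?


P(A') = 1 - P(A) = 1 - 2/3 = 1/3

1/3


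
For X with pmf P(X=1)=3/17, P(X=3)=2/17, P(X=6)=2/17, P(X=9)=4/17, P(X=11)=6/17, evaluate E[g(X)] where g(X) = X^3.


E[X^3] = sum(g(x)*P(x))
= 1*3/17 + 27*2/17 + 216*2/17 + 729*4/17 + 1331*6/17
= 11391/17

11391/17


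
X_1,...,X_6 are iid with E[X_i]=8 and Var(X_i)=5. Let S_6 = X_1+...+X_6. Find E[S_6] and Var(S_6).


E[S_n] = n*mu = 6*8 = 48
Var(S_n) = n*sigma^2 = 6*5 = 30

E[S_6]=48, Var(S_6)=30


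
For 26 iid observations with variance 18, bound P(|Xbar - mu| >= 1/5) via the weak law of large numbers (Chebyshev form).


Var(Xbar) = Var(X)/n = 18/26
Chebyshev: P(|Xbar-mu| >= 1/5) <= Var(Xbar)/(1/5)^2 = (9/13)/(1/25) = 225/13
Bound exceeds 1, so trivial bound: 1

1


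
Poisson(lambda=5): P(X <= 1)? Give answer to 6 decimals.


P(X<=1) = e^(-5)*5^0/0! + e^(-5)*5^1/1!
≈ 0.0067379470 + 0.0336897350
= 0.0404276820
≈ 0.040428

0.040428


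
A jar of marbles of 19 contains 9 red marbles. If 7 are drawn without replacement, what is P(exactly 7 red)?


P(X=7) = C(9,7)*C(10,0) / C(19,7)
= 36*1 / 50388
= 36/50388 = 3/4199

3/4199


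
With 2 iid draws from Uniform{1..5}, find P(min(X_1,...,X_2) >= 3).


P(min >= 3) = P(all X_i >= 3) = (P(X_1 >= 3))^2
= (3/5)^2 = 9/25

9/25


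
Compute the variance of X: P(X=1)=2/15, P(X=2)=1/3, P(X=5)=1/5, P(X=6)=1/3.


E[X] = 19/5, E[X^2] = 277/15
Var(X) = E[X^2] - (E[X])^2 = 277/15 - (19/5)^2 = 302/75

302/75


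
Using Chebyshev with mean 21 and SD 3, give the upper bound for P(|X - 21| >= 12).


k = 12/3 = 4
Chebyshev: P(|X-mu| >= k*sigma) <= 1/k^2 = 1/4^2 = 1/16

1/16


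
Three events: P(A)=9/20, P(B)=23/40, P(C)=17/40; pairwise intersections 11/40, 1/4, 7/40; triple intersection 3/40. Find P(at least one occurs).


P(A∪B∪C) = P(A)+P(B)+P(C) - P(AB)-P(AC)-P(BC) + P(ABC)
= 9/20+23/40+17/40 - 11/40-1/4-7/40 + 3/40
= 33/40

33/40


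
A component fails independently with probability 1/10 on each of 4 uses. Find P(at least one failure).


P(at least one) = 1 - P(none)
P(none) = (1 - 1/10)^4 = (9/10)^4 = 6561/10000
P(at least one) = 1 - 6561/10000 = 3439/10000

3439/10000


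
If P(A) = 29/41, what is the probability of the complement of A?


P(A') = 1 - P(A) = 1 - 29/41 = 12/41

12/41


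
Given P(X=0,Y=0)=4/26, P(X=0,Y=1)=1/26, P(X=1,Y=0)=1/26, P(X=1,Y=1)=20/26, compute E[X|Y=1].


P(Y=1) = 21/26
E[X|Y=1] = (0*1 + 1*20)/21 = 20/21

20/21


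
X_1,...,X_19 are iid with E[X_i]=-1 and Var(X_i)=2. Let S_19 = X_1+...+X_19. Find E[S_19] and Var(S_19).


E[S_n] = n*mu = 19*-1 = -19
Var(S_n) = n*sigma^2 = 19*2 = 38

E[S_19]=-19, Var(S_19)=38


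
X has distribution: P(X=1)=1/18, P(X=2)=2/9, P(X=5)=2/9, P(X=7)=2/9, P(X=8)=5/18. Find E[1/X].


E[1/X] = sum(g(x)*P(x))
= 1*1/18 + 1/2*2/9 + 1/5*2/9 + 1/7*2/9 + 1/8*5/18
= 1399/5040

1399/5040


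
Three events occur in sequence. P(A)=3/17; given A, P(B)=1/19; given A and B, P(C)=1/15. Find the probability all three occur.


P(A∩B∩C) = P(A) * P(B|A) * P(C|A∩B)
= 3/17 * 1/19 * 1/15
= 3/323 * 1/15 = 1/1615

1/1615


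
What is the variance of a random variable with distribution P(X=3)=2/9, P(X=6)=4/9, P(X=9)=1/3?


E[X] = 19/3, E[X^2] = 45
Var(X) = E[X^2] - (E[X])^2 = 45 - (19/3)^2 = 44/9

44/9


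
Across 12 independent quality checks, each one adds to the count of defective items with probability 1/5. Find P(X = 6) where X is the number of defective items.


P(X=6) = C(12,6) * p^6 * (1-p)^6
= 924 * 1/15625 * 4096/15625
= 3784704/244140625

3784704/244140625


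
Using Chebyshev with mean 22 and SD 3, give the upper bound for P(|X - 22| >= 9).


k = 9/3 = 3
Chebyshev: P(|X-mu| >= k*sigma) <= 1/k^2 = 1/3^2 = 1/9

1/9


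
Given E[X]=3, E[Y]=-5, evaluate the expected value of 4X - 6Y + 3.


E[4X - 6Y + 3] = 4*E[X] - 6*E[Y] + 3
= (4)*(3) + (-6)*(-5) + (3)
= 12 + 30 + 3 = 45

45


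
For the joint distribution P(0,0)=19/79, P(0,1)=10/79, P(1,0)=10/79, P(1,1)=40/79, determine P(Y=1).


P(Y=1) = P(0,1)+P(1,1) = 10/79 + 40/79 = 50/79

50/79


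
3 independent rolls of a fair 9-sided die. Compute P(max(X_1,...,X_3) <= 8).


P(max <= 8) = P(all X_i <= 8) = (P(X_1 <= 8))^3
= (8/9)^3 = 512/729

512/729


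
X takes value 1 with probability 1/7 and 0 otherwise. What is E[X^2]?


For Bernoulli: X in {0,1}
E[X^2] = 0^2*(1-1/7) + 1^2*1/7 = 1/7

1/7


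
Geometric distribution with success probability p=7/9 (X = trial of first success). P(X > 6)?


P(X > 6) = P(first 6 trials all fail) = (1-p)^6 = (2/9)^6 = 64/531441

64/531441


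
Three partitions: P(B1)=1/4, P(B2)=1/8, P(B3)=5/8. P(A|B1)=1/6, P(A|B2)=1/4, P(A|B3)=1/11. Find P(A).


P(A) = P(A|B1)P(B1) + P(A|B2)P(B2) + P(A|B3)P(B3)
= 1/6*1/4 + 1/4*1/8 + 1/11*5/8
= 1/24 + 1/32 + 5/88 = 137/1056

137/1056


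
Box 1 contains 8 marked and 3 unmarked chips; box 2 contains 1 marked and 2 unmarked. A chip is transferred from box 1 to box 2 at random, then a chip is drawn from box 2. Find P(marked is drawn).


P(transfer marked) = 8/11; P(transfer unmarked) = 3/11
If marked transferred: Urn II has 2 marked of 4, so P(marked|marked moved) = 1/2
If unmarked transferred: Urn II has 1 marked of 4, so P(marked|unmarked moved) = 1/4
By total probability: P(marked) = 8/11*1/2 + 3/11*1/4 = 19/44

19/44


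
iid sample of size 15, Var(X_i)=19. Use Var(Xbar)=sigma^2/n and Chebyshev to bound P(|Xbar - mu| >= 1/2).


Var(Xbar) = Var(X)/n = 19/15
Chebyshev: P(|Xbar-mu| >= 1/2) <= Var(Xbar)/(1/2)^2 = (19/15)/(1/4) = 76/15
Bound exceeds 1, so trivial bound: 1

1


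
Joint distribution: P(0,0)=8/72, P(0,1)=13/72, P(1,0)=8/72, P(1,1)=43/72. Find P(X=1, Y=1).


Read from table: P(X=1, Y=1) = 43/72

43/72


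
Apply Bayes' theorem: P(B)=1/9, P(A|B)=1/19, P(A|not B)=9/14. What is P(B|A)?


P(A) = P(A|B)P(B) + P(A|B')P(B') = 1/19*1/9 + 9/14*8/9 = 691/1197
P(B|A) = P(A|B)P(B)/P(A) = (1/171)/(691/1197) = 7/691

7/691


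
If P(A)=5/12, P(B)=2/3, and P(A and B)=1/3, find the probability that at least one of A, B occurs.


P(A∪B) = P(A) + P(B) - P(A∩B)
= 5/12 + 2/3 - 1/3 = 3/4

3/4


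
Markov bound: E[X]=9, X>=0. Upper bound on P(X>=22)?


Markov: P(X >= a) <= E[X]/a
P(X >= 22) <= 9/22

9/22


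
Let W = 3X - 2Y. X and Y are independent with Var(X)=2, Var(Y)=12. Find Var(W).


Independence => Cov(X,Y)=0
Var(3X - 2Y) = 3^2*Var(X) + (-2)^2*Var(Y)
= 9*2 + 4*12 = 66

66


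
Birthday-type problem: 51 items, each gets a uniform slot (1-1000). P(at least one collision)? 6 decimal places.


P(all different) = prod((1000-i)/1000 for i=0..50) = 0.273345
P(at least one match) = 1 - 0.273345 = 0.726655

0.726655


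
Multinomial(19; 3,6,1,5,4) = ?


19! = 121645100408832000
Denominator: 3!=6 * 6!=720 * 1!=1 * 5!=120 * 4!=24
Coefficient = 121645100408832000 / 12441600 = 9777287520

9777287520


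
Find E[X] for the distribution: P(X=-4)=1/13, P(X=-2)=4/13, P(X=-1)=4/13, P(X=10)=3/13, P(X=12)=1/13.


E[X] = sum(x * P(x))
= -4*1/13 - 2*4/13 - 1*4/13 + 10*3/13 + 12*1/13
= 2

2


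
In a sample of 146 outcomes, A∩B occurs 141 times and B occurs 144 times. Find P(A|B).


P(A|B) = P(A∩B)/P(B) = (141/146)/(144/146) = 141/144 = 47/48

47/48


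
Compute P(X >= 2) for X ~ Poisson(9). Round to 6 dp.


P(X>=2) = 1 - P(X<=1) = 1 - (e^(-9)*9^0/0! + e^(-9)*9^1/1!)
≈ 1 - (0.0001234098 + 0.0011106882)
= 1 - 0.0012340980 = 0.9987659020
≈ 0.998766

0.998766


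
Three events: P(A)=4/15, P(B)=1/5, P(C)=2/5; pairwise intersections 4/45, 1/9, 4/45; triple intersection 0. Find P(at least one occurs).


P(A∪B∪C) = P(A)+P(B)+P(C) - P(AB)-P(AC)-P(BC) + P(ABC)
= 4/15+1/5+2/5 - 4/45-1/9-4/45 + 0
= 26/45

26/45


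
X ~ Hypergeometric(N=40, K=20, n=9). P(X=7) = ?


P(X=7) = C(20,7)*C(20,2) / C(40,9)
= 77520*190 / 273438880
= 14728800/273438880 = 285/5291

285/5291


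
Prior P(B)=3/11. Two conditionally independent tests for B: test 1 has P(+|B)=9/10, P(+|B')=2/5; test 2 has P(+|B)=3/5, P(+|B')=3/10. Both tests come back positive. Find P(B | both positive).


After test 1: P(+) = 9/10*3/11 + 2/5*8/11 = 59/110
P(B|+) = (27/110)/(59/110) = 27/59
After test 2 (use post1 as new prior): P(+) = 3/5*27/59 + 3/10*32/59 = 129/295
P(B|+,+) = (81/295)/(129/295) = 27/43

27/43


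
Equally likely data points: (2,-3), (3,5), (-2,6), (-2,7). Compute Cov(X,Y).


E[X]=1/4, E[Y]=15/4, E[XY]=-17/4
Cov(X,Y) = E[XY] - E[X]E[Y] = -17/4 - 1/4*15/4 = -83/16

-83/16


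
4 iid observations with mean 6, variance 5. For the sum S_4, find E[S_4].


E[S_n] = n*E[X_1] = 4*6 = 24

24


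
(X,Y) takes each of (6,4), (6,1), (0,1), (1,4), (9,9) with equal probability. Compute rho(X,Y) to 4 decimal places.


Cov(X,Y) = 6.2800, Var(X) = 11.4400, Var(Y) = 8.5600
rho = Cov/(sqrt(VarX)*sqrt(VarY)) = 0.6346

0.6346


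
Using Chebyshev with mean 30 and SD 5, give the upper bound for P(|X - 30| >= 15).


k = 15/5 = 3
Chebyshev: P(|X-mu| >= k*sigma) <= 1/k^2 = 1/3^2 = 1/9

1/9


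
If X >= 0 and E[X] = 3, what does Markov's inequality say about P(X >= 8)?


Markov: P(X >= a) <= E[X]/a
P(X >= 8) <= 3/8

3/8


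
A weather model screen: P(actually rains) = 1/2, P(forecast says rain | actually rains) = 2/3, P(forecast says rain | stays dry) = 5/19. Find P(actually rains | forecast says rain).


P(A) = P(A|B)P(B) + P(A|B')P(B') = 2/3*1/2 + 5/19*1/2 = 53/114
P(B|A) = P(A|B)P(B)/P(A) = (1/3)/(53/114) = 38/53

38/53


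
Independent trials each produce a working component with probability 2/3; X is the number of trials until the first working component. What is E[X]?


For geometric (trials until first success), E[X] = 1/p = 1/(2/3) = 3/2

3/2


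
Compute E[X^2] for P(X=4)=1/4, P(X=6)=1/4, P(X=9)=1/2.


E[X^2] = sum(g(x)*P(x))
= 16*1/4 + 36*1/4 + 81*1/2
= 107/2

107/2


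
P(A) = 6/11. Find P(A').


P(A') = 1 - P(A) = 1 - 6/11 = 5/11

5/11


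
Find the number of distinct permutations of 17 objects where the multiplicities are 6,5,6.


17! = 355687428096000
Denominator: 6!=720 * 5!=120 * 6!=720
Coefficient = 355687428096000 / 62208000 = 5717712

5717712


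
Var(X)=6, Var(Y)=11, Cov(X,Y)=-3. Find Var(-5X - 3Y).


Var(-5X - 3Y) = (-5)^2*Var(X) + (-3)^2*Var(Y) + 2*(-5)*(-3)*Cov(X,Y)
= 25*6 + 9*11 + 30*(-3)
= 150 + 99 - 90 = 159

159


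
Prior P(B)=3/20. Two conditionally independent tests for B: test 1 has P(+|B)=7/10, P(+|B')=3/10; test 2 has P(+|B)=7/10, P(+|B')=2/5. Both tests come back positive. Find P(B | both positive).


After test 1: P(+) = 7/10*3/20 + 3/10*17/20 = 9/25
P(B|+) = (21/200)/(9/25) = 7/24
After test 2 (use post1 as new prior): P(+) = 7/10*7/24 + 2/5*17/24 = 39/80
P(B|+,+) = (49/240)/(39/80) = 49/117

49/117


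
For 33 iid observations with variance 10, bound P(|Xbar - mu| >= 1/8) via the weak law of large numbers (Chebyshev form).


Var(Xbar) = Var(X)/n = 10/33
Chebyshev: P(|Xbar-mu| >= 1/8) <= Var(Xbar)/(1/8)^2 = (10/33)/(1/64) = 640/33
Bound exceeds 1, so trivial bound: 1

1


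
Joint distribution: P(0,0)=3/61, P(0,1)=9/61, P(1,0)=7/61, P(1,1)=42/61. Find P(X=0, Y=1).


Read from table: P(X=0, Y=1) = 9/61

9/61


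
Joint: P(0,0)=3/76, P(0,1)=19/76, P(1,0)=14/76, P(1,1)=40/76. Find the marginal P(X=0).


P(X=0) = P(0,0)+P(0,1) = 3/76 + 19/76 = 22/76 = 11/38

11/38


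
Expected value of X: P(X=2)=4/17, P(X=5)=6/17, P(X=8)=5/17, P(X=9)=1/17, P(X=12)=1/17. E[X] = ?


E[X] = sum(x * P(x))
= 2*4/17 + 5*6/17 + 8*5/17 + 9*1/17 + 12*1/17
= 99/17

99/17


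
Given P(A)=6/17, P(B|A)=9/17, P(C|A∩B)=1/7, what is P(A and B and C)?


P(A∩B∩C) = P(A) * P(B|A) * P(C|A∩B)
= 6/17 * 9/17 * 1/7
= 54/289 * 1/7 = 54/2023

54/2023


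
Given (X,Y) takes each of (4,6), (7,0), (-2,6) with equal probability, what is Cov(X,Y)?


E[X]=3, E[Y]=4, E[XY]=4
Cov(X,Y) = E[XY] - E[X]E[Y] = 4 - 3*4 = -8

-8


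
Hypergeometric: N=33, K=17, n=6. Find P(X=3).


P(X=3) = C(17,3)*C(16,3) / C(33,6)
= 680*560 / 1107568
= 380800/1107568 = 3400/9889

3400/9889


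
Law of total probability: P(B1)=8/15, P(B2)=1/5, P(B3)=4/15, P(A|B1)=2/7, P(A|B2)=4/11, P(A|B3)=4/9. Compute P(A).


P(A) = P(A|B1)P(B1) + P(A|B2)P(B2) + P(A|B3)P(B3)
= 2/7*8/15 + 4/11*1/5 + 4/9*4/15
= 16/105 + 4/55 + 16/135 = 3572/10395

3572/10395


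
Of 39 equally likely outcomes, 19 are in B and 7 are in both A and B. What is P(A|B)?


P(A|B) = P(A∩B)/P(B) = (7/39)/(19/39) = 7/19

7/19


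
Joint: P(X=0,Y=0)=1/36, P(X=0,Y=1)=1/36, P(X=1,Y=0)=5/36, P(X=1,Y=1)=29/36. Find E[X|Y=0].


P(Y=0) = 6/36
E[X|Y=0] = (0*1 + 1*5)/6 = 5/6

5/6


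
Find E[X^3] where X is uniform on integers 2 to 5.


E[X^3] = (1/4) * sum(x^3 for x=2..5)
= 224/4 = 56

56


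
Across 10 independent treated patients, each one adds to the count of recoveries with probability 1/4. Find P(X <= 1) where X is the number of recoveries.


P(X<=1) = P(X=0) + P(X=1)
= 59049/1048576 + 98415/524288
= 255879/1048576

255879/1048576


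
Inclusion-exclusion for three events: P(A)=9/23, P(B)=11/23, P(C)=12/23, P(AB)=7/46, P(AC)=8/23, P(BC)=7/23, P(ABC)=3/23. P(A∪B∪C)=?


P(A∪B∪C) = P(A)+P(B)+P(C) - P(AB)-P(AC)-P(BC) + P(ABC)
= 9/23+11/23+12/23 - 7/46-8/23-7/23 + 3/23
= 33/46

33/46


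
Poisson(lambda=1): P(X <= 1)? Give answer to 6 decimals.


P(X<=1) = e^(-1)*1^0/0! + e^(-1)*1^1/1!
≈ 0.3678794412 + 0.3678794412
= 0.7357588824
≈ 0.735759

0.735759


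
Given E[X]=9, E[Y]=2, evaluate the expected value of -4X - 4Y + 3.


E[-4X - 4Y + 3] = -4*E[X] - 4*E[Y] + 3
= (-4)*(9) + (-4)*(2) + (3)
= -36 - 8 + 3 = -41

-41


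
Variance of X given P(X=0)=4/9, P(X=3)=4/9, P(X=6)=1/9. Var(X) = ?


E[X] = 2, E[X^2] = 8
Var(X) = E[X^2] - (E[X])^2 = 8 - (2)^2 = 4

4


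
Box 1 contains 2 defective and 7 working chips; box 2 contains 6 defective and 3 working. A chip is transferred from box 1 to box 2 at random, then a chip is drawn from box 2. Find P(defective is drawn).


P(transfer defective) = 2/9; P(transfer working) = 7/9
If defective transferred: Urn II has 7 defective of 10, so P(defective|defective moved) = 7/10
If working transferred: Urn II has 6 defective of 10, so P(defective|working moved) = 3/5
By total probability: P(defective) = 2/9*7/10 + 7/9*3/5 = 28/45

28/45


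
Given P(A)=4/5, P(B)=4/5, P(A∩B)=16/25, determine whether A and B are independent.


P(A)*P(B) = 4/5*4/5 = 16/25
P(A∩B) = 16/25, which equals P(A)P(B), so independent

Yes, A and B are independent


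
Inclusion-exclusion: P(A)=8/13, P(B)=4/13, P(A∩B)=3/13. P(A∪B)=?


P(A∪B) = P(A) + P(B) - P(A∩B)
= 8/13 + 4/13 - 3/13 = 9/13

9/13


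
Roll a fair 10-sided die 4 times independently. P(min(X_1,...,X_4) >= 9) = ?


P(min >= 9) = P(all X_i >= 9) = (P(X_1 >= 9))^4
= (2/10)^4 = (1/5)^4 = 1/625

1/625


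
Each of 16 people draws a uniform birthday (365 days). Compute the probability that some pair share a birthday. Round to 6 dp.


P(all different) = prod((365-i)/365 for i=0..15) = 0.716396
P(at least one match) = 1 - 0.716396 = 0.283604

0.283604


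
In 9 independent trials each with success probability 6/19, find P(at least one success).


P(at least one) = 1 - P(none)
P(none) = (1 - 6/19)^9 = (13/19)^9 = 10604499373/322687697779
P(at least one) = 1 - 10604499373/322687697779 = 312083198406/322687697779

312083198406/322687697779


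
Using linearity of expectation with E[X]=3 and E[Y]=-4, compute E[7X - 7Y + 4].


E[7X - 7Y + 4] = 7*E[X] - 7*E[Y] + 4
= (7)*(3) + (-7)*(-4) + (4)
= 21 + 28 + 4 = 53

53


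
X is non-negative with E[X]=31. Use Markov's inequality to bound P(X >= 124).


Markov: P(X >= a) <= E[X]/a
P(X >= 124) <= 31/124 = 1/4

1/4


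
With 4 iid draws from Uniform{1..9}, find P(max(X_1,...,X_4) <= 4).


P(max <= 4) = P(all X_i <= 4) = (P(X_1 <= 4))^4
= (4/9)^4 = 256/6561

256/6561


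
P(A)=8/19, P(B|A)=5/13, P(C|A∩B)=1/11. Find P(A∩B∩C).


P(A∩B∩C) = P(A) * P(B|A) * P(C|A∩B)
= 8/19 * 5/13 * 1/11
= 40/247 * 1/11 = 40/2717

40/2717


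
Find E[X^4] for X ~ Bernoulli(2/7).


For Bernoulli: X in {0,1}
E[X^4] = 0^4*(1-2/7) + 1^4*2/7 = 2/7

2/7


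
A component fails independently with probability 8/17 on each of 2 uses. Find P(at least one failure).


P(at least one) = 1 - P(none)
P(none) = (1 - 8/17)^2 = (9/17)^2 = 81/289
P(at least one) = 1 - 81/289 = 208/289

208/289


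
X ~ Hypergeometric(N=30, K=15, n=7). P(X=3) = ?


P(X=3) = C(15,3)*C(15,4) / C(30,7)
= 455*1365 / 2035800
= 621075/2035800 = 637/2088

637/2088


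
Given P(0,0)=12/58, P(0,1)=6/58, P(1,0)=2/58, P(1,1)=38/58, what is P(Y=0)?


P(Y=0) = P(0,0)+P(1,0) = 12/58 + 2/58 = 14/58 = 7/29

7/29


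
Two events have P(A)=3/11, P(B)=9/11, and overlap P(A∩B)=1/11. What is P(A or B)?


P(A∪B) = P(A) + P(B) - P(A∩B)
= 3/11 + 9/11 - 1/11 = 1

1


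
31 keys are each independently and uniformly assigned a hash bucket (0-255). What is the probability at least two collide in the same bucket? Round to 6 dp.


P(all different) = prod((256-i)/256 for i=0..30) = 0.150593
P(at least one match) = 1 - 0.150593 = 0.849407

0.849407


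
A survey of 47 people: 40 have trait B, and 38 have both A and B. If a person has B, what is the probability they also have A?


P(A|B) = P(A∩B)/P(B) = (38/47)/(40/47) = 38/40 = 19/20

19/20


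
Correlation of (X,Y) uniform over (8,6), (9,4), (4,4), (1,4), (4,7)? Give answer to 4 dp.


Cov(X,Y) = 0.4000, Var(X) = 8.5600, Var(Y) = 1.6000
rho = Cov/(sqrt(VarX)*sqrt(VarY)) = 0.1081

0.1081
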